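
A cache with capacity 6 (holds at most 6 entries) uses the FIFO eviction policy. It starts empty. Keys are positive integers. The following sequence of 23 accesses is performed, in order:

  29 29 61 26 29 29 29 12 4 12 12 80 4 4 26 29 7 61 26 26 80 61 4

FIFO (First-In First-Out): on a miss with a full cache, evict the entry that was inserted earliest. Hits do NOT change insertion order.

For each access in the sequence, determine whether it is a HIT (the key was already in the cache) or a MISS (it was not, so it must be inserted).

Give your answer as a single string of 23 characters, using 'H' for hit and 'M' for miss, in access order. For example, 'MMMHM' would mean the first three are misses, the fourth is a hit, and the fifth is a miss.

Answer: MHMMHHHMMHHMHHHHMHHHHHH

Derivation:
FIFO simulation (capacity=6):
  1. access 29: MISS. Cache (old->new): [29]
  2. access 29: HIT. Cache (old->new): [29]
  3. access 61: MISS. Cache (old->new): [29 61]
  4. access 26: MISS. Cache (old->new): [29 61 26]
  5. access 29: HIT. Cache (old->new): [29 61 26]
  6. access 29: HIT. Cache (old->new): [29 61 26]
  7. access 29: HIT. Cache (old->new): [29 61 26]
  8. access 12: MISS. Cache (old->new): [29 61 26 12]
  9. access 4: MISS. Cache (old->new): [29 61 26 12 4]
  10. access 12: HIT. Cache (old->new): [29 61 26 12 4]
  11. access 12: HIT. Cache (old->new): [29 61 26 12 4]
  12. access 80: MISS. Cache (old->new): [29 61 26 12 4 80]
  13. access 4: HIT. Cache (old->new): [29 61 26 12 4 80]
  14. access 4: HIT. Cache (old->new): [29 61 26 12 4 80]
  15. access 26: HIT. Cache (old->new): [29 61 26 12 4 80]
  16. access 29: HIT. Cache (old->new): [29 61 26 12 4 80]
  17. access 7: MISS, evict 29. Cache (old->new): [61 26 12 4 80 7]
  18. access 61: HIT. Cache (old->new): [61 26 12 4 80 7]
  19. access 26: HIT. Cache (old->new): [61 26 12 4 80 7]
  20. access 26: HIT. Cache (old->new): [61 26 12 4 80 7]
  21. access 80: HIT. Cache (old->new): [61 26 12 4 80 7]
  22. access 61: HIT. Cache (old->new): [61 26 12 4 80 7]
  23. access 4: HIT. Cache (old->new): [61 26 12 4 80 7]
Total: 16 hits, 7 misses, 1 evictions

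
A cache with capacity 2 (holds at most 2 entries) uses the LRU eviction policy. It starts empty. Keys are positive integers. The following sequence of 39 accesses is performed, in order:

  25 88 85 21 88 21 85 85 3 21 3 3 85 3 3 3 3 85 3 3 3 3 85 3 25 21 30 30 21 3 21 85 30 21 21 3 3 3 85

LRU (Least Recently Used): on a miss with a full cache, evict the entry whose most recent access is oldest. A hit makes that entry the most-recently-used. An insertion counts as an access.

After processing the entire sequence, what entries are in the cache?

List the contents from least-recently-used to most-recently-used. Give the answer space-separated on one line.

Answer: 3 85

Derivation:
LRU simulation (capacity=2):
  1. access 25: MISS. Cache (LRU->MRU): [25]
  2. access 88: MISS. Cache (LRU->MRU): [25 88]
  3. access 85: MISS, evict 25. Cache (LRU->MRU): [88 85]
  4. access 21: MISS, evict 88. Cache (LRU->MRU): [85 21]
  5. access 88: MISS, evict 85. Cache (LRU->MRU): [21 88]
  6. access 21: HIT. Cache (LRU->MRU): [88 21]
  7. access 85: MISS, evict 88. Cache (LRU->MRU): [21 85]
  8. access 85: HIT. Cache (LRU->MRU): [21 85]
  9. access 3: MISS, evict 21. Cache (LRU->MRU): [85 3]
  10. access 21: MISS, evict 85. Cache (LRU->MRU): [3 21]
  11. access 3: HIT. Cache (LRU->MRU): [21 3]
  12. access 3: HIT. Cache (LRU->MRU): [21 3]
  13. access 85: MISS, evict 21. Cache (LRU->MRU): [3 85]
  14. access 3: HIT. Cache (LRU->MRU): [85 3]
  15. access 3: HIT. Cache (LRU->MRU): [85 3]
  16. access 3: HIT. Cache (LRU->MRU): [85 3]
  17. access 3: HIT. Cache (LRU->MRU): [85 3]
  18. access 85: HIT. Cache (LRU->MRU): [3 85]
  19. access 3: HIT. Cache (LRU->MRU): [85 3]
  20. access 3: HIT. Cache (LRU->MRU): [85 3]
  21. access 3: HIT. Cache (LRU->MRU): [85 3]
  22. access 3: HIT. Cache (LRU->MRU): [85 3]
  23. access 85: HIT. Cache (LRU->MRU): [3 85]
  24. access 3: HIT. Cache (LRU->MRU): [85 3]
  25. access 25: MISS, evict 85. Cache (LRU->MRU): [3 25]
  26. access 21: MISS, evict 3. Cache (LRU->MRU): [25 21]
  27. access 30: MISS, evict 25. Cache (LRU->MRU): [21 30]
  28. access 30: HIT. Cache (LRU->MRU): [21 30]
  29. access 21: HIT. Cache (LRU->MRU): [30 21]
  30. access 3: MISS, evict 30. Cache (LRU->MRU): [21 3]
  31. access 21: HIT. Cache (LRU->MRU): [3 21]
  32. access 85: MISS, evict 3. Cache (LRU->MRU): [21 85]
  33. access 30: MISS, evict 21. Cache (LRU->MRU): [85 30]
  34. access 21: MISS, evict 85. Cache (LRU->MRU): [30 21]
  35. access 21: HIT. Cache (LRU->MRU): [30 21]
  36. access 3: MISS, evict 30. Cache (LRU->MRU): [21 3]
  37. access 3: HIT. Cache (LRU->MRU): [21 3]
  38. access 3: HIT. Cache (LRU->MRU): [21 3]
  39. access 85: MISS, evict 21. Cache (LRU->MRU): [3 85]
Total: 21 hits, 18 misses, 16 evictions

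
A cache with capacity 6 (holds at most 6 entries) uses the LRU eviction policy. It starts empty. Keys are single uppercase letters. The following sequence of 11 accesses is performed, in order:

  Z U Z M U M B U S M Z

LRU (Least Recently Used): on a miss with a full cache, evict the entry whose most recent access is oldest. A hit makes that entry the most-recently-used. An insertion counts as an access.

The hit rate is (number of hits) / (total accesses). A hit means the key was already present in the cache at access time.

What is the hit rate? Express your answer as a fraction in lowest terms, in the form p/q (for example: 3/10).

LRU simulation (capacity=6):
  1. access Z: MISS. Cache (LRU->MRU): [Z]
  2. access U: MISS. Cache (LRU->MRU): [Z U]
  3. access Z: HIT. Cache (LRU->MRU): [U Z]
  4. access M: MISS. Cache (LRU->MRU): [U Z M]
  5. access U: HIT. Cache (LRU->MRU): [Z M U]
  6. access M: HIT. Cache (LRU->MRU): [Z U M]
  7. access B: MISS. Cache (LRU->MRU): [Z U M B]
  8. access U: HIT. Cache (LRU->MRU): [Z M B U]
  9. access S: MISS. Cache (LRU->MRU): [Z M B U S]
  10. access M: HIT. Cache (LRU->MRU): [Z B U S M]
  11. access Z: HIT. Cache (LRU->MRU): [B U S M Z]
Total: 6 hits, 5 misses, 0 evictions

Hit rate = 6/11

Answer: 6/11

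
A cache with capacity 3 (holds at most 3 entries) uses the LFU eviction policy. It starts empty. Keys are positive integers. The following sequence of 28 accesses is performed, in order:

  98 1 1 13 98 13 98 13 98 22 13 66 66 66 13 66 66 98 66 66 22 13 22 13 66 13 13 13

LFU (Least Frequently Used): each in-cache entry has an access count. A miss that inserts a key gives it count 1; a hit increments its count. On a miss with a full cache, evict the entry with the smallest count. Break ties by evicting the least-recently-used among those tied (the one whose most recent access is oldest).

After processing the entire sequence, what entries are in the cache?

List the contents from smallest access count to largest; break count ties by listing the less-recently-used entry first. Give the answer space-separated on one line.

Answer: 13 98 66

Derivation:
LFU simulation (capacity=3):
  1. access 98: MISS. Cache: [98(c=1)]
  2. access 1: MISS. Cache: [98(c=1) 1(c=1)]
  3. access 1: HIT, count now 2. Cache: [98(c=1) 1(c=2)]
  4. access 13: MISS. Cache: [98(c=1) 13(c=1) 1(c=2)]
  5. access 98: HIT, count now 2. Cache: [13(c=1) 1(c=2) 98(c=2)]
  6. access 13: HIT, count now 2. Cache: [1(c=2) 98(c=2) 13(c=2)]
  7. access 98: HIT, count now 3. Cache: [1(c=2) 13(c=2) 98(c=3)]
  8. access 13: HIT, count now 3. Cache: [1(c=2) 98(c=3) 13(c=3)]
  9. access 98: HIT, count now 4. Cache: [1(c=2) 13(c=3) 98(c=4)]
  10. access 22: MISS, evict 1(c=2). Cache: [22(c=1) 13(c=3) 98(c=4)]
  11. access 13: HIT, count now 4. Cache: [22(c=1) 98(c=4) 13(c=4)]
  12. access 66: MISS, evict 22(c=1). Cache: [66(c=1) 98(c=4) 13(c=4)]
  13. access 66: HIT, count now 2. Cache: [66(c=2) 98(c=4) 13(c=4)]
  14. access 66: HIT, count now 3. Cache: [66(c=3) 98(c=4) 13(c=4)]
  15. access 13: HIT, count now 5. Cache: [66(c=3) 98(c=4) 13(c=5)]
  16. access 66: HIT, count now 4. Cache: [98(c=4) 66(c=4) 13(c=5)]
  17. access 66: HIT, count now 5. Cache: [98(c=4) 13(c=5) 66(c=5)]
  18. access 98: HIT, count now 5. Cache: [13(c=5) 66(c=5) 98(c=5)]
  19. access 66: HIT, count now 6. Cache: [13(c=5) 98(c=5) 66(c=6)]
  20. access 66: HIT, count now 7. Cache: [13(c=5) 98(c=5) 66(c=7)]
  21. access 22: MISS, evict 13(c=5). Cache: [22(c=1) 98(c=5) 66(c=7)]
  22. access 13: MISS, evict 22(c=1). Cache: [13(c=1) 98(c=5) 66(c=7)]
  23. access 22: MISS, evict 13(c=1). Cache: [22(c=1) 98(c=5) 66(c=7)]
  24. access 13: MISS, evict 22(c=1). Cache: [13(c=1) 98(c=5) 66(c=7)]
  25. access 66: HIT, count now 8. Cache: [13(c=1) 98(c=5) 66(c=8)]
  26. access 13: HIT, count now 2. Cache: [13(c=2) 98(c=5) 66(c=8)]
  27. access 13: HIT, count now 3. Cache: [13(c=3) 98(c=5) 66(c=8)]
  28. access 13: HIT, count now 4. Cache: [13(c=4) 98(c=5) 66(c=8)]
Total: 19 hits, 9 misses, 6 evictions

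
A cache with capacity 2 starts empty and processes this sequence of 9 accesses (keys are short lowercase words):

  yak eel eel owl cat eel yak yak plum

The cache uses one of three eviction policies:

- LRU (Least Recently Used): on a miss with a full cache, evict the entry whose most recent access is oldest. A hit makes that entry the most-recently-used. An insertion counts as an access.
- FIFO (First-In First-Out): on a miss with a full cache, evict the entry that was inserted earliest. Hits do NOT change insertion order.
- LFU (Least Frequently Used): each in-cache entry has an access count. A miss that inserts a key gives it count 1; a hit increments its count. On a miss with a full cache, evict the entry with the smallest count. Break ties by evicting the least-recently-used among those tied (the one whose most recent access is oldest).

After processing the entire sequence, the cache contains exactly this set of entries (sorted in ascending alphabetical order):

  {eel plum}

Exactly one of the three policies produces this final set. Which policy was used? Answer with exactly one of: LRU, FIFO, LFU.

Simulating under each policy and comparing final sets:
  LRU: final set = {plum yak} -> differs
  FIFO: final set = {plum yak} -> differs
  LFU: final set = {eel plum} -> MATCHES target
Only LFU produces the target set.

Answer: LFU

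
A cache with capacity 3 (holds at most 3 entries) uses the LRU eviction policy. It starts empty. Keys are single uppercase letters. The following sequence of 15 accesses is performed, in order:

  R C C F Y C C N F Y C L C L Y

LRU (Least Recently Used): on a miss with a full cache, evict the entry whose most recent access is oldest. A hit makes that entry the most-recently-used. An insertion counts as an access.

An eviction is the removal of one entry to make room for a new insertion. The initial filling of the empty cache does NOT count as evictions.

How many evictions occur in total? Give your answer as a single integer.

LRU simulation (capacity=3):
  1. access R: MISS. Cache (LRU->MRU): [R]
  2. access C: MISS. Cache (LRU->MRU): [R C]
  3. access C: HIT. Cache (LRU->MRU): [R C]
  4. access F: MISS. Cache (LRU->MRU): [R C F]
  5. access Y: MISS, evict R. Cache (LRU->MRU): [C F Y]
  6. access C: HIT. Cache (LRU->MRU): [F Y C]
  7. access C: HIT. Cache (LRU->MRU): [F Y C]
  8. access N: MISS, evict F. Cache (LRU->MRU): [Y C N]
  9. access F: MISS, evict Y. Cache (LRU->MRU): [C N F]
  10. access Y: MISS, evict C. Cache (LRU->MRU): [N F Y]
  11. access C: MISS, evict N. Cache (LRU->MRU): [F Y C]
  12. access L: MISS, evict F. Cache (LRU->MRU): [Y C L]
  13. access C: HIT. Cache (LRU->MRU): [Y L C]
  14. access L: HIT. Cache (LRU->MRU): [Y C L]
  15. access Y: HIT. Cache (LRU->MRU): [C L Y]
Total: 6 hits, 9 misses, 6 evictions

Answer: 6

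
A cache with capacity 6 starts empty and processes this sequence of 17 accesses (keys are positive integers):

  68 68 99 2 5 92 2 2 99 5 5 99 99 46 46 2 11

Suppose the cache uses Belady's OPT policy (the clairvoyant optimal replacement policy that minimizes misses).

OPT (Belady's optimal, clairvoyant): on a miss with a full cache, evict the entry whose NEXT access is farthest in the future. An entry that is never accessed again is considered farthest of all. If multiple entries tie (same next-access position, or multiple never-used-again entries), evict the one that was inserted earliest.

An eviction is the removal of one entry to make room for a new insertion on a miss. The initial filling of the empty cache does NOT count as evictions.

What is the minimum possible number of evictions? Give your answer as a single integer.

Answer: 1

Derivation:
OPT (Belady) simulation (capacity=6):
  1. access 68: MISS. Cache: [68]
  2. access 68: HIT. Next use of 68: never. Cache: [68]
  3. access 99: MISS. Cache: [68 99]
  4. access 2: MISS. Cache: [68 99 2]
  5. access 5: MISS. Cache: [68 99 2 5]
  6. access 92: MISS. Cache: [68 99 2 5 92]
  7. access 2: HIT. Next use of 2: step 8. Cache: [68 99 2 5 92]
  8. access 2: HIT. Next use of 2: step 16. Cache: [68 99 2 5 92]
  9. access 99: HIT. Next use of 99: step 12. Cache: [68 99 2 5 92]
  10. access 5: HIT. Next use of 5: step 11. Cache: [68 99 2 5 92]
  11. access 5: HIT. Next use of 5: never. Cache: [68 99 2 5 92]
  12. access 99: HIT. Next use of 99: step 13. Cache: [68 99 2 5 92]
  13. access 99: HIT. Next use of 99: never. Cache: [68 99 2 5 92]
  14. access 46: MISS. Cache: [68 99 2 5 92 46]
  15. access 46: HIT. Next use of 46: never. Cache: [68 99 2 5 92 46]
  16. access 2: HIT. Next use of 2: never. Cache: [68 99 2 5 92 46]
  17. access 11: MISS, evict 68 (next use: never). Cache: [99 2 5 92 46 11]
Total: 10 hits, 7 misses, 1 evictions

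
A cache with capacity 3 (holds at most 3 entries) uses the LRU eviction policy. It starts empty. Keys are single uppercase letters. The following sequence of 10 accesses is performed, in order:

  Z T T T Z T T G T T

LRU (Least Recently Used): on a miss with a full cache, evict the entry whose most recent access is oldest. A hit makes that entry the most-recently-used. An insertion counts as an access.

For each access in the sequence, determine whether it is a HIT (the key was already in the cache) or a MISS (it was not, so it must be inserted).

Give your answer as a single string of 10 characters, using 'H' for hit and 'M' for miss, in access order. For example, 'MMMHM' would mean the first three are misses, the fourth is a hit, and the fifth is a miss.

Answer: MMHHHHHMHH

Derivation:
LRU simulation (capacity=3):
  1. access Z: MISS. Cache (LRU->MRU): [Z]
  2. access T: MISS. Cache (LRU->MRU): [Z T]
  3. access T: HIT. Cache (LRU->MRU): [Z T]
  4. access T: HIT. Cache (LRU->MRU): [Z T]
  5. access Z: HIT. Cache (LRU->MRU): [T Z]
  6. access T: HIT. Cache (LRU->MRU): [Z T]
  7. access T: HIT. Cache (LRU->MRU): [Z T]
  8. access G: MISS. Cache (LRU->MRU): [Z T G]
  9. access T: HIT. Cache (LRU->MRU): [Z G T]
  10. access T: HIT. Cache (LRU->MRU): [Z G T]
Total: 7 hits, 3 misses, 0 evictions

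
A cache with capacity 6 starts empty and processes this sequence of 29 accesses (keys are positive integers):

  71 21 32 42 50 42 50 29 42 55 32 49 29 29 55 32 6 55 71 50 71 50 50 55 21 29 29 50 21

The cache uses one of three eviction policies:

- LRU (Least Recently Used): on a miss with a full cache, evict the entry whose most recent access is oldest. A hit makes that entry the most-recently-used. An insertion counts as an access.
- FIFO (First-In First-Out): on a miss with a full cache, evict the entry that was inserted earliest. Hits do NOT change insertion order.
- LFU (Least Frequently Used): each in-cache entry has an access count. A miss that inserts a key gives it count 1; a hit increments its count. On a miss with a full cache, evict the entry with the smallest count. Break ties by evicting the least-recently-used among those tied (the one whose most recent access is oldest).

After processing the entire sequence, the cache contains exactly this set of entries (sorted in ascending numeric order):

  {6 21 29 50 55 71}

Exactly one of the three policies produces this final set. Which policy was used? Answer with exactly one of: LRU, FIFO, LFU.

Answer: LRU

Derivation:
Simulating under each policy and comparing final sets:
  LRU: final set = {6 21 29 50 55 71} -> MATCHES target
  FIFO: final set = {6 21 49 50 55 71} -> differs
  LFU: final set = {21 29 32 42 50 55} -> differs
Only LRU produces the target set.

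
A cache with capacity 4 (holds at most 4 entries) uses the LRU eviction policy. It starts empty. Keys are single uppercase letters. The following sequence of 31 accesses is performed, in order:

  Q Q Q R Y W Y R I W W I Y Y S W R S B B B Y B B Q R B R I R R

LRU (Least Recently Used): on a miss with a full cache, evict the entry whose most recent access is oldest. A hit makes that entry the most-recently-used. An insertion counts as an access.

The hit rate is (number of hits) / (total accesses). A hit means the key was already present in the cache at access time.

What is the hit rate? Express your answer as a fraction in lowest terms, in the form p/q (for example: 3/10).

Answer: 19/31

Derivation:
LRU simulation (capacity=4):
  1. access Q: MISS. Cache (LRU->MRU): [Q]
  2. access Q: HIT. Cache (LRU->MRU): [Q]
  3. access Q: HIT. Cache (LRU->MRU): [Q]
  4. access R: MISS. Cache (LRU->MRU): [Q R]
  5. access Y: MISS. Cache (LRU->MRU): [Q R Y]
  6. access W: MISS. Cache (LRU->MRU): [Q R Y W]
  7. access Y: HIT. Cache (LRU->MRU): [Q R W Y]
  8. access R: HIT. Cache (LRU->MRU): [Q W Y R]
  9. access I: MISS, evict Q. Cache (LRU->MRU): [W Y R I]
  10. access W: HIT. Cache (LRU->MRU): [Y R I W]
  11. access W: HIT. Cache (LRU->MRU): [Y R I W]
  12. access I: HIT. Cache (LRU->MRU): [Y R W I]
  13. access Y: HIT. Cache (LRU->MRU): [R W I Y]
  14. access Y: HIT. Cache (LRU->MRU): [R W I Y]
  15. access S: MISS, evict R. Cache (LRU->MRU): [W I Y S]
  16. access W: HIT. Cache (LRU->MRU): [I Y S W]
  17. access R: MISS, evict I. Cache (LRU->MRU): [Y S W R]
  18. access S: HIT. Cache (LRU->MRU): [Y W R S]
  19. access B: MISS, evict Y. Cache (LRU->MRU): [W R S B]
  20. access B: HIT. Cache (LRU->MRU): [W R S B]
  21. access B: HIT. Cache (LRU->MRU): [W R S B]
  22. access Y: MISS, evict W. Cache (LRU->MRU): [R S B Y]
  23. access B: HIT. Cache (LRU->MRU): [R S Y B]
  24. access B: HIT. Cache (LRU->MRU): [R S Y B]
  25. access Q: MISS, evict R. Cache (LRU->MRU): [S Y B Q]
  26. access R: MISS, evict S. Cache (LRU->MRU): [Y B Q R]
  27. access B: HIT. Cache (LRU->MRU): [Y Q R B]
  28. access R: HIT. Cache (LRU->MRU): [Y Q B R]
  29. access I: MISS, evict Y. Cache (LRU->MRU): [Q B R I]
  30. access R: HIT. Cache (LRU->MRU): [Q B I R]
  31. access R: HIT. Cache (LRU->MRU): [Q B I R]
Total: 19 hits, 12 misses, 8 evictions

Hit rate = 19/31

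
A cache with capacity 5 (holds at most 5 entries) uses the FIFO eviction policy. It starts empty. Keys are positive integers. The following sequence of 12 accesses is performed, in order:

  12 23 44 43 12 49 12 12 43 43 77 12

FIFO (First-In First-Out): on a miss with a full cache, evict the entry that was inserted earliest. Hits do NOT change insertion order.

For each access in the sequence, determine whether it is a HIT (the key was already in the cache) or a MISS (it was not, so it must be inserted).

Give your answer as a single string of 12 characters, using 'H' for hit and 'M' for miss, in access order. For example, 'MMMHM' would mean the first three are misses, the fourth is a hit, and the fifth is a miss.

Answer: MMMMHMHHHHMM

Derivation:
FIFO simulation (capacity=5):
  1. access 12: MISS. Cache (old->new): [12]
  2. access 23: MISS. Cache (old->new): [12 23]
  3. access 44: MISS. Cache (old->new): [12 23 44]
  4. access 43: MISS. Cache (old->new): [12 23 44 43]
  5. access 12: HIT. Cache (old->new): [12 23 44 43]
  6. access 49: MISS. Cache (old->new): [12 23 44 43 49]
  7. access 12: HIT. Cache (old->new): [12 23 44 43 49]
  8. access 12: HIT. Cache (old->new): [12 23 44 43 49]
  9. access 43: HIT. Cache (old->new): [12 23 44 43 49]
  10. access 43: HIT. Cache (old->new): [12 23 44 43 49]
  11. access 77: MISS, evict 12. Cache (old->new): [23 44 43 49 77]
  12. access 12: MISS, evict 23. Cache (old->new): [44 43 49 77 12]
Total: 5 hits, 7 misses, 2 evictions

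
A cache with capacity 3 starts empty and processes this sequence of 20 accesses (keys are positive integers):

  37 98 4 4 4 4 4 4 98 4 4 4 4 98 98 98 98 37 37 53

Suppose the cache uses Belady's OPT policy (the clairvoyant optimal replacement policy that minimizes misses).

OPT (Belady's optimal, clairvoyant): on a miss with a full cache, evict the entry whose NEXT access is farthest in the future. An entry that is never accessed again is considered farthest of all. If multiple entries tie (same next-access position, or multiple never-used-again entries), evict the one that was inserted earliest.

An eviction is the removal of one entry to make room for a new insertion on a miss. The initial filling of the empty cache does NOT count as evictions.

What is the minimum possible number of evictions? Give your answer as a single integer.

Answer: 1

Derivation:
OPT (Belady) simulation (capacity=3):
  1. access 37: MISS. Cache: [37]
  2. access 98: MISS. Cache: [37 98]
  3. access 4: MISS. Cache: [37 98 4]
  4. access 4: HIT. Next use of 4: step 5. Cache: [37 98 4]
  5. access 4: HIT. Next use of 4: step 6. Cache: [37 98 4]
  6. access 4: HIT. Next use of 4: step 7. Cache: [37 98 4]
  7. access 4: HIT. Next use of 4: step 8. Cache: [37 98 4]
  8. access 4: HIT. Next use of 4: step 10. Cache: [37 98 4]
  9. access 98: HIT. Next use of 98: step 14. Cache: [37 98 4]
  10. access 4: HIT. Next use of 4: step 11. Cache: [37 98 4]
  11. access 4: HIT. Next use of 4: step 12. Cache: [37 98 4]
  12. access 4: HIT. Next use of 4: step 13. Cache: [37 98 4]
  13. access 4: HIT. Next use of 4: never. Cache: [37 98 4]
  14. access 98: HIT. Next use of 98: step 15. Cache: [37 98 4]
  15. access 98: HIT. Next use of 98: step 16. Cache: [37 98 4]
  16. access 98: HIT. Next use of 98: step 17. Cache: [37 98 4]
  17. access 98: HIT. Next use of 98: never. Cache: [37 98 4]
  18. access 37: HIT. Next use of 37: step 19. Cache: [37 98 4]
  19. access 37: HIT. Next use of 37: never. Cache: [37 98 4]
  20. access 53: MISS, evict 37 (next use: never). Cache: [98 4 53]
Total: 16 hits, 4 misses, 1 evictions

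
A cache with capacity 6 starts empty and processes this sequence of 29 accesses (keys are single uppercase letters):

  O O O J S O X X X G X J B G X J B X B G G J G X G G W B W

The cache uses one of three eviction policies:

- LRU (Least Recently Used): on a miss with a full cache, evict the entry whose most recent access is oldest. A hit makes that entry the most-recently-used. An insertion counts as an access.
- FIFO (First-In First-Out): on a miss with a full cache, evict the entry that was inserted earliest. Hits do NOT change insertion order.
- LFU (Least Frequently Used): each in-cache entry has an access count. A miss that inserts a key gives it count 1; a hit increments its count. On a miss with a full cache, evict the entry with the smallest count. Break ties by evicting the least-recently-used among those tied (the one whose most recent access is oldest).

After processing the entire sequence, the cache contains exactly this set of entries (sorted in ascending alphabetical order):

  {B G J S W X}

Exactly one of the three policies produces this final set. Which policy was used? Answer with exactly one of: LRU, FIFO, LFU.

Answer: FIFO

Derivation:
Simulating under each policy and comparing final sets:
  LRU: final set = {B G J O W X} -> differs
  FIFO: final set = {B G J S W X} -> MATCHES target
  LFU: final set = {B G J O W X} -> differs
Only FIFO produces the target set.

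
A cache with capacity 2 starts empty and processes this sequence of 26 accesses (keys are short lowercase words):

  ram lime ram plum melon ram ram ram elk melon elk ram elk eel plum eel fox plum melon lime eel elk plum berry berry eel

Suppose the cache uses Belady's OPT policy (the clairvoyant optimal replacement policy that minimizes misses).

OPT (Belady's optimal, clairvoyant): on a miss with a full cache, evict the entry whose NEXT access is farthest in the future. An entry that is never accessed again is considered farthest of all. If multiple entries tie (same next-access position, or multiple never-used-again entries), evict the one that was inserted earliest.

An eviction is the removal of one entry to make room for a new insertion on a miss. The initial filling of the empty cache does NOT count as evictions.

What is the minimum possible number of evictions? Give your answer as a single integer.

OPT (Belady) simulation (capacity=2):
  1. access ram: MISS. Cache: [ram]
  2. access lime: MISS. Cache: [ram lime]
  3. access ram: HIT. Next use of ram: step 6. Cache: [ram lime]
  4. access plum: MISS, evict lime (next use: step 20). Cache: [ram plum]
  5. access melon: MISS, evict plum (next use: step 15). Cache: [ram melon]
  6. access ram: HIT. Next use of ram: step 7. Cache: [ram melon]
  7. access ram: HIT. Next use of ram: step 8. Cache: [ram melon]
  8. access ram: HIT. Next use of ram: step 12. Cache: [ram melon]
  9. access elk: MISS, evict ram (next use: step 12). Cache: [melon elk]
  10. access melon: HIT. Next use of melon: step 19. Cache: [melon elk]
  11. access elk: HIT. Next use of elk: step 13. Cache: [melon elk]
  12. access ram: MISS, evict melon (next use: step 19). Cache: [elk ram]
  13. access elk: HIT. Next use of elk: step 22. Cache: [elk ram]
  14. access eel: MISS, evict ram (next use: never). Cache: [elk eel]
  15. access plum: MISS, evict elk (next use: step 22). Cache: [eel plum]
  16. access eel: HIT. Next use of eel: step 21. Cache: [eel plum]
  17. access fox: MISS, evict eel (next use: step 21). Cache: [plum fox]
  18. access plum: HIT. Next use of plum: step 23. Cache: [plum fox]
  19. access melon: MISS, evict fox (next use: never). Cache: [plum melon]
  20. access lime: MISS, evict melon (next use: never). Cache: [plum lime]
  21. access eel: MISS, evict lime (next use: never). Cache: [plum eel]
  22. access elk: MISS, evict eel (next use: step 26). Cache: [plum elk]
  23. access plum: HIT. Next use of plum: never. Cache: [plum elk]
  24. access berry: MISS, evict plum (next use: never). Cache: [elk berry]
  25. access berry: HIT. Next use of berry: never. Cache: [elk berry]
  26. access eel: MISS, evict elk (next use: never). Cache: [berry eel]
Total: 11 hits, 15 misses, 13 evictions

Answer: 13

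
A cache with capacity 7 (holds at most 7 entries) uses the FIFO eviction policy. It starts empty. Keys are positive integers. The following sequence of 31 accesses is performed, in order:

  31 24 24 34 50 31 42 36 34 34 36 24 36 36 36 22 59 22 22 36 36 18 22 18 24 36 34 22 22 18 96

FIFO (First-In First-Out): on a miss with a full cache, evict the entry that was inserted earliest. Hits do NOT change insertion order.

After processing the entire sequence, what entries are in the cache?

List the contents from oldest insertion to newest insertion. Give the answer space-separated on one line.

Answer: 36 22 59 18 24 34 96

Derivation:
FIFO simulation (capacity=7):
  1. access 31: MISS. Cache (old->new): [31]
  2. access 24: MISS. Cache (old->new): [31 24]
  3. access 24: HIT. Cache (old->new): [31 24]
  4. access 34: MISS. Cache (old->new): [31 24 34]
  5. access 50: MISS. Cache (old->new): [31 24 34 50]
  6. access 31: HIT. Cache (old->new): [31 24 34 50]
  7. access 42: MISS. Cache (old->new): [31 24 34 50 42]
  8. access 36: MISS. Cache (old->new): [31 24 34 50 42 36]
  9. access 34: HIT. Cache (old->new): [31 24 34 50 42 36]
  10. access 34: HIT. Cache (old->new): [31 24 34 50 42 36]
  11. access 36: HIT. Cache (old->new): [31 24 34 50 42 36]
  12. access 24: HIT. Cache (old->new): [31 24 34 50 42 36]
  13. access 36: HIT. Cache (old->new): [31 24 34 50 42 36]
  14. access 36: HIT. Cache (old->new): [31 24 34 50 42 36]
  15. access 36: HIT. Cache (old->new): [31 24 34 50 42 36]
  16. access 22: MISS. Cache (old->new): [31 24 34 50 42 36 22]
  17. access 59: MISS, evict 31. Cache (old->new): [24 34 50 42 36 22 59]
  18. access 22: HIT. Cache (old->new): [24 34 50 42 36 22 59]
  19. access 22: HIT. Cache (old->new): [24 34 50 42 36 22 59]
  20. access 36: HIT. Cache (old->new): [24 34 50 42 36 22 59]
  21. access 36: HIT. Cache (old->new): [24 34 50 42 36 22 59]
  22. access 18: MISS, evict 24. Cache (old->new): [34 50 42 36 22 59 18]
  23. access 22: HIT. Cache (old->new): [34 50 42 36 22 59 18]
  24. access 18: HIT. Cache (old->new): [34 50 42 36 22 59 18]
  25. access 24: MISS, evict 34. Cache (old->new): [50 42 36 22 59 18 24]
  26. access 36: HIT. Cache (old->new): [50 42 36 22 59 18 24]
  27. access 34: MISS, evict 50. Cache (old->new): [42 36 22 59 18 24 34]
  28. access 22: HIT. Cache (old->new): [42 36 22 59 18 24 34]
  29. access 22: HIT. Cache (old->new): [42 36 22 59 18 24 34]
  30. access 18: HIT. Cache (old->new): [42 36 22 59 18 24 34]
  31. access 96: MISS, evict 42. Cache (old->new): [36 22 59 18 24 34 96]
Total: 19 hits, 12 misses, 5 evictions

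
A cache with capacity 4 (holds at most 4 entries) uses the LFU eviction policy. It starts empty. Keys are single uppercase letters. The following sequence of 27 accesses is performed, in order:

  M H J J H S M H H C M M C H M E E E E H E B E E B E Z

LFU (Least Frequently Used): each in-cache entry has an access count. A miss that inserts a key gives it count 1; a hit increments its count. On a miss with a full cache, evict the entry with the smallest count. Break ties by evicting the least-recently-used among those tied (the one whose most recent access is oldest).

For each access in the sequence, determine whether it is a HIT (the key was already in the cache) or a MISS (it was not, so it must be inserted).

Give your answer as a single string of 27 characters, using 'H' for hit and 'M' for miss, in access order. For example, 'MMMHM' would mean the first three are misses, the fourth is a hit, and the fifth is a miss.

Answer: MMMHHMHHHMHHHHHMHHHHHMHHHHM

Derivation:
LFU simulation (capacity=4):
  1. access M: MISS. Cache: [M(c=1)]
  2. access H: MISS. Cache: [M(c=1) H(c=1)]
  3. access J: MISS. Cache: [M(c=1) H(c=1) J(c=1)]
  4. access J: HIT, count now 2. Cache: [M(c=1) H(c=1) J(c=2)]
  5. access H: HIT, count now 2. Cache: [M(c=1) J(c=2) H(c=2)]
  6. access S: MISS. Cache: [M(c=1) S(c=1) J(c=2) H(c=2)]
  7. access M: HIT, count now 2. Cache: [S(c=1) J(c=2) H(c=2) M(c=2)]
  8. access H: HIT, count now 3. Cache: [S(c=1) J(c=2) M(c=2) H(c=3)]
  9. access H: HIT, count now 4. Cache: [S(c=1) J(c=2) M(c=2) H(c=4)]
  10. access C: MISS, evict S(c=1). Cache: [C(c=1) J(c=2) M(c=2) H(c=4)]
  11. access M: HIT, count now 3. Cache: [C(c=1) J(c=2) M(c=3) H(c=4)]
  12. access M: HIT, count now 4. Cache: [C(c=1) J(c=2) H(c=4) M(c=4)]
  13. access C: HIT, count now 2. Cache: [J(c=2) C(c=2) H(c=4) M(c=4)]
  14. access H: HIT, count now 5. Cache: [J(c=2) C(c=2) M(c=4) H(c=5)]
  15. access M: HIT, count now 5. Cache: [J(c=2) C(c=2) H(c=5) M(c=5)]
  16. access E: MISS, evict J(c=2). Cache: [E(c=1) C(c=2) H(c=5) M(c=5)]
  17. access E: HIT, count now 2. Cache: [C(c=2) E(c=2) H(c=5) M(c=5)]
  18. access E: HIT, count now 3. Cache: [C(c=2) E(c=3) H(c=5) M(c=5)]
  19. access E: HIT, count now 4. Cache: [C(c=2) E(c=4) H(c=5) M(c=5)]
  20. access H: HIT, count now 6. Cache: [C(c=2) E(c=4) M(c=5) H(c=6)]
  21. access E: HIT, count now 5. Cache: [C(c=2) M(c=5) E(c=5) H(c=6)]
  22. access B: MISS, evict C(c=2). Cache: [B(c=1) M(c=5) E(c=5) H(c=6)]
  23. access E: HIT, count now 6. Cache: [B(c=1) M(c=5) H(c=6) E(c=6)]
  24. access E: HIT, count now 7. Cache: [B(c=1) M(c=5) H(c=6) E(c=7)]
  25. access B: HIT, count now 2. Cache: [B(c=2) M(c=5) H(c=6) E(c=7)]
  26. access E: HIT, count now 8. Cache: [B(c=2) M(c=5) H(c=6) E(c=8)]
  27. access Z: MISS, evict B(c=2). Cache: [Z(c=1) M(c=5) H(c=6) E(c=8)]
Total: 19 hits, 8 misses, 4 evictions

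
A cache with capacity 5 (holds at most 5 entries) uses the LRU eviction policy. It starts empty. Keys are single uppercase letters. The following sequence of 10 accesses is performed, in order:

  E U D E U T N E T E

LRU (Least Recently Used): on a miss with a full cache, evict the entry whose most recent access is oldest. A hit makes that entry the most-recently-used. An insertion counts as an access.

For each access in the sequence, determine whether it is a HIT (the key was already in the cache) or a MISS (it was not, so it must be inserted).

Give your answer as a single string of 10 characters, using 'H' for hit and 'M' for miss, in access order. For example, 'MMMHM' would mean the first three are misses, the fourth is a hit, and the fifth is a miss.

Answer: MMMHHMMHHH

Derivation:
LRU simulation (capacity=5):
  1. access E: MISS. Cache (LRU->MRU): [E]
  2. access U: MISS. Cache (LRU->MRU): [E U]
  3. access D: MISS. Cache (LRU->MRU): [E U D]
  4. access E: HIT. Cache (LRU->MRU): [U D E]
  5. access U: HIT. Cache (LRU->MRU): [D E U]
  6. access T: MISS. Cache (LRU->MRU): [D E U T]
  7. access N: MISS. Cache (LRU->MRU): [D E U T N]
  8. access E: HIT. Cache (LRU->MRU): [D U T N E]
  9. access T: HIT. Cache (LRU->MRU): [D U N E T]
  10. access E: HIT. Cache (LRU->MRU): [D U N T E]
Total: 5 hits, 5 misses, 0 evictions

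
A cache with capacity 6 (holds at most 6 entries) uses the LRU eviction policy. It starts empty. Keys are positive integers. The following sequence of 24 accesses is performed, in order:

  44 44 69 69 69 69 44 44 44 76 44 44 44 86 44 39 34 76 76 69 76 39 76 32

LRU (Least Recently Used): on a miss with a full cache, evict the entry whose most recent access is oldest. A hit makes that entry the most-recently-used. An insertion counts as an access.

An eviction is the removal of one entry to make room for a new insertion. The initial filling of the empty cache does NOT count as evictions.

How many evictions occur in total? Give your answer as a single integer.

Answer: 1

Derivation:
LRU simulation (capacity=6):
  1. access 44: MISS. Cache (LRU->MRU): [44]
  2. access 44: HIT. Cache (LRU->MRU): [44]
  3. access 69: MISS. Cache (LRU->MRU): [44 69]
  4. access 69: HIT. Cache (LRU->MRU): [44 69]
  5. access 69: HIT. Cache (LRU->MRU): [44 69]
  6. access 69: HIT. Cache (LRU->MRU): [44 69]
  7. access 44: HIT. Cache (LRU->MRU): [69 44]
  8. access 44: HIT. Cache (LRU->MRU): [69 44]
  9. access 44: HIT. Cache (LRU->MRU): [69 44]
  10. access 76: MISS. Cache (LRU->MRU): [69 44 76]
  11. access 44: HIT. Cache (LRU->MRU): [69 76 44]
  12. access 44: HIT. Cache (LRU->MRU): [69 76 44]
  13. access 44: HIT. Cache (LRU->MRU): [69 76 44]
  14. access 86: MISS. Cache (LRU->MRU): [69 76 44 86]
  15. access 44: HIT. Cache (LRU->MRU): [69 76 86 44]
  16. access 39: MISS. Cache (LRU->MRU): [69 76 86 44 39]
  17. access 34: MISS. Cache (LRU->MRU): [69 76 86 44 39 34]
  18. access 76: HIT. Cache (LRU->MRU): [69 86 44 39 34 76]
  19. access 76: HIT. Cache (LRU->MRU): [69 86 44 39 34 76]
  20. access 69: HIT. Cache (LRU->MRU): [86 44 39 34 76 69]
  21. access 76: HIT. Cache (LRU->MRU): [86 44 39 34 69 76]
  22. access 39: HIT. Cache (LRU->MRU): [86 44 34 69 76 39]
  23. access 76: HIT. Cache (LRU->MRU): [86 44 34 69 39 76]
  24. access 32: MISS, evict 86. Cache (LRU->MRU): [44 34 69 39 76 32]
Total: 17 hits, 7 misses, 1 evictions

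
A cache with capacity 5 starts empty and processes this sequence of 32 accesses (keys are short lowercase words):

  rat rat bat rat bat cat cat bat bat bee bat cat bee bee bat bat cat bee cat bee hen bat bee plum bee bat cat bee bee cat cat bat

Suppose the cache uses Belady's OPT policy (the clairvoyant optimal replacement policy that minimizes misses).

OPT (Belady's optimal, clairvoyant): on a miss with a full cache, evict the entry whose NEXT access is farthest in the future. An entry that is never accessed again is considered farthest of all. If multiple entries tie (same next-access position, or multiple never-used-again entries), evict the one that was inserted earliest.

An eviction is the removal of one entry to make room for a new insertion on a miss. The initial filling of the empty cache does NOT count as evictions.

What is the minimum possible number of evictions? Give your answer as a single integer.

Answer: 1

Derivation:
OPT (Belady) simulation (capacity=5):
  1. access rat: MISS. Cache: [rat]
  2. access rat: HIT. Next use of rat: step 4. Cache: [rat]
  3. access bat: MISS. Cache: [rat bat]
  4. access rat: HIT. Next use of rat: never. Cache: [rat bat]
  5. access bat: HIT. Next use of bat: step 8. Cache: [rat bat]
  6. access cat: MISS. Cache: [rat bat cat]
  7. access cat: HIT. Next use of cat: step 12. Cache: [rat bat cat]
  8. access bat: HIT. Next use of bat: step 9. Cache: [rat bat cat]
  9. access bat: HIT. Next use of bat: step 11. Cache: [rat bat cat]
  10. access bee: MISS. Cache: [rat bat cat bee]
  11. access bat: HIT. Next use of bat: step 15. Cache: [rat bat cat bee]
  12. access cat: HIT. Next use of cat: step 17. Cache: [rat bat cat bee]
  13. access bee: HIT. Next use of bee: step 14. Cache: [rat bat cat bee]
  14. access bee: HIT. Next use of bee: step 18. Cache: [rat bat cat bee]
  15. access bat: HIT. Next use of bat: step 16. Cache: [rat bat cat bee]
  16. access bat: HIT. Next use of bat: step 22. Cache: [rat bat cat bee]
  17. access cat: HIT. Next use of cat: step 19. Cache: [rat bat cat bee]
  18. access bee: HIT. Next use of bee: step 20. Cache: [rat bat cat bee]
  19. access cat: HIT. Next use of cat: step 27. Cache: [rat bat cat bee]
  20. access bee: HIT. Next use of bee: step 23. Cache: [rat bat cat bee]
  21. access hen: MISS. Cache: [rat bat cat bee hen]
  22. access bat: HIT. Next use of bat: step 26. Cache: [rat bat cat bee hen]
  23. access bee: HIT. Next use of bee: step 25. Cache: [rat bat cat bee hen]
  24. access plum: MISS, evict rat (next use: never). Cache: [bat cat bee hen plum]
  25. access bee: HIT. Next use of bee: step 28. Cache: [bat cat bee hen plum]
  26. access bat: HIT. Next use of bat: step 32. Cache: [bat cat bee hen plum]
  27. access cat: HIT. Next use of cat: step 30. Cache: [bat cat bee hen plum]
  28. access bee: HIT. Next use of bee: step 29. Cache: [bat cat bee hen plum]
  29. access bee: HIT. Next use of bee: never. Cache: [bat cat bee hen plum]
  30. access cat: HIT. Next use of cat: step 31. Cache: [bat cat bee hen plum]
  31. access cat: HIT. Next use of cat: never. Cache: [bat cat bee hen plum]
  32. access bat: HIT. Next use of bat: never. Cache: [bat cat bee hen plum]
Total: 26 hits, 6 misses, 1 evictions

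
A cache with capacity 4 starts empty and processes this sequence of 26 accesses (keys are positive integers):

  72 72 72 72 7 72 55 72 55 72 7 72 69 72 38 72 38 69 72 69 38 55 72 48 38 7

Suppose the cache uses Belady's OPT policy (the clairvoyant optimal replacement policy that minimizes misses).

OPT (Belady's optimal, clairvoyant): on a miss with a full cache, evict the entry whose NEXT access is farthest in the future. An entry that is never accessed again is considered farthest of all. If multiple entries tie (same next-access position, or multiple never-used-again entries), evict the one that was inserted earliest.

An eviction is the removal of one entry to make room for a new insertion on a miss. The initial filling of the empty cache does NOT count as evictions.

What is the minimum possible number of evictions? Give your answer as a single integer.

Answer: 3

Derivation:
OPT (Belady) simulation (capacity=4):
  1. access 72: MISS. Cache: [72]
  2. access 72: HIT. Next use of 72: step 3. Cache: [72]
  3. access 72: HIT. Next use of 72: step 4. Cache: [72]
  4. access 72: HIT. Next use of 72: step 6. Cache: [72]
  5. access 7: MISS. Cache: [72 7]
  6. access 72: HIT. Next use of 72: step 8. Cache: [72 7]
  7. access 55: MISS. Cache: [72 7 55]
  8. access 72: HIT. Next use of 72: step 10. Cache: [72 7 55]
  9. access 55: HIT. Next use of 55: step 22. Cache: [72 7 55]
  10. access 72: HIT. Next use of 72: step 12. Cache: [72 7 55]
  11. access 7: HIT. Next use of 7: step 26. Cache: [72 7 55]
  12. access 72: HIT. Next use of 72: step 14. Cache: [72 7 55]
  13. access 69: MISS. Cache: [72 7 55 69]
  14. access 72: HIT. Next use of 72: step 16. Cache: [72 7 55 69]
  15. access 38: MISS, evict 7 (next use: step 26). Cache: [72 55 69 38]
  16. access 72: HIT. Next use of 72: step 19. Cache: [72 55 69 38]
  17. access 38: HIT. Next use of 38: step 21. Cache: [72 55 69 38]
  18. access 69: HIT. Next use of 69: step 20. Cache: [72 55 69 38]
  19. access 72: HIT. Next use of 72: step 23. Cache: [72 55 69 38]
  20. access 69: HIT. Next use of 69: never. Cache: [72 55 69 38]
  21. access 38: HIT. Next use of 38: step 25. Cache: [72 55 69 38]
  22. access 55: HIT. Next use of 55: never. Cache: [72 55 69 38]
  23. access 72: HIT. Next use of 72: never. Cache: [72 55 69 38]
  24. access 48: MISS, evict 72 (next use: never). Cache: [55 69 38 48]
  25. access 38: HIT. Next use of 38: never. Cache: [55 69 38 48]
  26. access 7: MISS, evict 55 (next use: never). Cache: [69 38 48 7]
Total: 19 hits, 7 misses, 3 evictions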